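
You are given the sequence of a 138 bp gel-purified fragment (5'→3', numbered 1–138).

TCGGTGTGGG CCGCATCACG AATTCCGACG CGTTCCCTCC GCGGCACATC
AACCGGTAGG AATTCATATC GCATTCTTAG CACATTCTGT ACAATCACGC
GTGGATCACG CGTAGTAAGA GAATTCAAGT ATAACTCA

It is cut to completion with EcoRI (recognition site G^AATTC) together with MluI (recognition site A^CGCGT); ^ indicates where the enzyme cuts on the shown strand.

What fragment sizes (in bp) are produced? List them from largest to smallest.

37, 32, 20, 17, 13, 11, 8 bp

EcoRI sites (GAATTC) start at positions 20, 60, 121.
EcoRI cuts after the first base of each site, so after positions 20, 60, 121.
MluI sites (ACGCGT) start at positions 28, 97, 108.
MluI cuts after the first base of each site, so after positions 28, 97, 108.
Combined cut positions: 20, 28, 60, 97, 108, 121.
Linear molecule, 6 cuts → 7 fragments:
  1–20 → 20 bp
  21–28 → 8 bp
  29–60 → 32 bp
  61–97 → 37 bp
  98–108 → 11 bp
  109–121 → 13 bp
  122–138 → 17 bp
Sorted largest to smallest: 37, 32, 20, 17, 13, 11, 8 bp.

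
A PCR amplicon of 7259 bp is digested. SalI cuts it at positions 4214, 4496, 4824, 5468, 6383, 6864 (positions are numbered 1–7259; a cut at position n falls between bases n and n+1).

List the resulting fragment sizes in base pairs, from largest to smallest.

Linear molecule, 6 cuts → 7 fragments:
  4214 − 0 = 4214 bp
  4496 − 4214 = 282 bp
  4824 − 4496 = 328 bp
  5468 − 4824 = 644 bp
  6383 − 5468 = 915 bp
  6864 − 6383 = 481 bp
  7259 − 6864 = 395 bp
Sorted largest to smallest: 4214, 915, 644, 481, 395, 328, 282 bp.

4214, 915, 644, 481, 395, 328, 282 bp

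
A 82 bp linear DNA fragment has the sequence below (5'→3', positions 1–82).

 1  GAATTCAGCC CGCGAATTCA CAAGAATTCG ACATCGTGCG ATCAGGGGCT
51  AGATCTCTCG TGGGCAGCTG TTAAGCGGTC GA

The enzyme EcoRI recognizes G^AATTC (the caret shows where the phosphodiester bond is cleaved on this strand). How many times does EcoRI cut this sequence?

GAATTC occurs starting at positions 1, 14, 24.
EcoRI cuts at 3 sites.

3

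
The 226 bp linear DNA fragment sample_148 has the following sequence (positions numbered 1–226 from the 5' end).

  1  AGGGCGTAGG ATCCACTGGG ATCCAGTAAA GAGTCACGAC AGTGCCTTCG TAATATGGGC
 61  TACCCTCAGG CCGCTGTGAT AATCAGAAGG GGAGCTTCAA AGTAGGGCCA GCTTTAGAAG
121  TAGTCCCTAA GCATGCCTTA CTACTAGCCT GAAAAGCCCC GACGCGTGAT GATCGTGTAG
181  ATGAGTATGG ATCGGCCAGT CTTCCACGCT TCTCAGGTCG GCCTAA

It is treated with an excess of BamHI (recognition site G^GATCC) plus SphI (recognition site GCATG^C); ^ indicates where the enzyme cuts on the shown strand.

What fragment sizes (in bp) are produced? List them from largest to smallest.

BamHI sites (GGATCC) start at positions 9, 19.
BamHI cuts after the first base of each site, so after positions 9, 19.
The SphI site (GCATGC) starts at position 131.
SphI cuts after base 5 of each site (before the last base), so after position 135.
Combined cut positions: 9, 19, 135.
Linear molecule, 3 cuts → 4 fragments:
  1–9 → 9 bp
  10–19 → 10 bp
  20–135 → 116 bp
  136–226 → 91 bp
Sorted largest to smallest: 116, 91, 10, 9 bp.

116, 91, 10, 9 bp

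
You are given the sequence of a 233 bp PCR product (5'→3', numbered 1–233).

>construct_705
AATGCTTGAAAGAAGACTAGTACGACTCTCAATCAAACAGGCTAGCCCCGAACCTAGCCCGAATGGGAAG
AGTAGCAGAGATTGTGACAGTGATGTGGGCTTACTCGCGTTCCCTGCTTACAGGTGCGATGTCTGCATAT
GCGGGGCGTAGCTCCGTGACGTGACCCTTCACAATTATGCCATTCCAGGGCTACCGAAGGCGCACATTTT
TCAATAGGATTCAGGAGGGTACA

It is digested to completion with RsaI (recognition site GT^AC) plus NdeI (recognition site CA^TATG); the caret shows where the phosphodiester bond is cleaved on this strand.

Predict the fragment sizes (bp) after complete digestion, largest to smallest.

RsaI sites (GTAC) start at positions 20, 229.
RsaI cuts after base 2 of each site, so after positions 21, 230.
The NdeI site (CATATG) starts at position 136.
NdeI cuts after base 2 of each site, so after position 137.
Combined cut positions: 21, 137, 230.
Linear molecule, 3 cuts → 4 fragments:
  1–21 → 21 bp
  22–137 → 116 bp
  138–230 → 93 bp
  231–233 → 3 bp
Sorted largest to smallest: 116, 93, 21, 3 bp.

116, 93, 21, 3 bp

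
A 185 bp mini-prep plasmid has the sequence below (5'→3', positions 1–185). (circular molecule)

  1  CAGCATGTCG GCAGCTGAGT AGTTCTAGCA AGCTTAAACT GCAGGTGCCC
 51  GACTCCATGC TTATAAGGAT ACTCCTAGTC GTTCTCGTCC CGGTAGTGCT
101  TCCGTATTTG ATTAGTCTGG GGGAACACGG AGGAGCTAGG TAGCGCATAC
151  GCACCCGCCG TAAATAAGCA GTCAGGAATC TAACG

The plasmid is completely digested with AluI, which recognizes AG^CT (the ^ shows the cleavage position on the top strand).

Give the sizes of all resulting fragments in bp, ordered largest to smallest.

AluI sites (AGCT) start at positions 13, 31, 134.
AluI cuts after base 2 of each site, so after positions 14, 32, 135.
Circular molecule, 3 cuts → 3 fragments:
  15–32 → 18 bp
  33–135 → 103 bp
  136–185 then 1–14 → 50 + 14 = 64 bp
Sorted largest to smallest: 103, 64, 18 bp.

103, 64, 18 bp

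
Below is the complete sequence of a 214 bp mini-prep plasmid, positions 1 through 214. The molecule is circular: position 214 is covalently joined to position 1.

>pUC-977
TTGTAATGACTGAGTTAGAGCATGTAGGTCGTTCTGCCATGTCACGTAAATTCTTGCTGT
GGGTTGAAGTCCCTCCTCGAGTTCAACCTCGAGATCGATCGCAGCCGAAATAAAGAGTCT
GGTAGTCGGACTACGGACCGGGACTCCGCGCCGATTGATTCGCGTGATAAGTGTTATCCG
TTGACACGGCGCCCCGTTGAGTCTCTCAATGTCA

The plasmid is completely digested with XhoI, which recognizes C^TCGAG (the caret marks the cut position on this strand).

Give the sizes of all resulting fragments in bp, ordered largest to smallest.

202, 12 bp

XhoI sites (CTCGAG) start at positions 76, 88.
XhoI cuts after the first base of each site, so after positions 76, 88.
Circular molecule, 2 cuts → 2 fragments:
  77–88 → 12 bp
  89–214 then 1–76 → 126 + 76 = 202 bp
Sorted largest to smallest: 202, 12 bp.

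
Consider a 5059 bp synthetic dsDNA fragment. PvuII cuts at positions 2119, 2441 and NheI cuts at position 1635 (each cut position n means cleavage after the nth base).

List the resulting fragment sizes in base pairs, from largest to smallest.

2618, 1635, 484, 322 bp

Combined cut positions (sorted): 1635, 2119, 2441.
Linear molecule, 3 cuts → 4 fragments:
  1635 − 0 = 1635 bp
  2119 − 1635 = 484 bp
  2441 − 2119 = 322 bp
  5059 − 2441 = 2618 bp
Sorted largest to smallest: 2618, 1635, 484, 322 bp.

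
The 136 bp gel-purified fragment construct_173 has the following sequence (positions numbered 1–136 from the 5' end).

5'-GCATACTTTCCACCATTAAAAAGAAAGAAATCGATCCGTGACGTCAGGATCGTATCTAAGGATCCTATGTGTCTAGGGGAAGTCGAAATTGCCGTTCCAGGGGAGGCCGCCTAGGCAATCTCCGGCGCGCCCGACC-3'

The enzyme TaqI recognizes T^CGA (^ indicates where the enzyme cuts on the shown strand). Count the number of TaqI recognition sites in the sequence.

2

TCGA occurs starting at positions 31, 83.
TaqI cuts at 2 sites.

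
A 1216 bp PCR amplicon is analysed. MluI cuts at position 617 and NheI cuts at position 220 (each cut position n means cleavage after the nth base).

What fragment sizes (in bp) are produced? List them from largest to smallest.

599, 397, 220 bp

Combined cut positions (sorted): 220, 617.
Linear molecule, 2 cuts → 3 fragments:
  220 − 0 = 220 bp
  617 − 220 = 397 bp
  1216 − 617 = 599 bp
Sorted largest to smallest: 599, 397, 220 bp.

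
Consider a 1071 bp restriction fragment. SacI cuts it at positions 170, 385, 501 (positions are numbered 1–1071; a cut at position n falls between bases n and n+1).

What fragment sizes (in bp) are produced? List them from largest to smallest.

570, 215, 170, 116 bp

Linear molecule, 3 cuts → 4 fragments:
  170 − 0 = 170 bp
  385 − 170 = 215 bp
  501 − 385 = 116 bp
  1071 − 501 = 570 bp
Sorted largest to smallest: 570, 215, 170, 116 bp.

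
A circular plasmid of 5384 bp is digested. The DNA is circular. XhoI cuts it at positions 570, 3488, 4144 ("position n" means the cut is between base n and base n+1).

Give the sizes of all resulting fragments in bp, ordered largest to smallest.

Circular molecule, 3 cuts → 3 fragments:
  3488 − 570 = 2918 bp
  4144 − 3488 = 656 bp
  wrap: 5384 − 4144 + 570 = 1810 bp
Sorted largest to smallest: 2918, 1810, 656 bp.

2918, 1810, 656 bp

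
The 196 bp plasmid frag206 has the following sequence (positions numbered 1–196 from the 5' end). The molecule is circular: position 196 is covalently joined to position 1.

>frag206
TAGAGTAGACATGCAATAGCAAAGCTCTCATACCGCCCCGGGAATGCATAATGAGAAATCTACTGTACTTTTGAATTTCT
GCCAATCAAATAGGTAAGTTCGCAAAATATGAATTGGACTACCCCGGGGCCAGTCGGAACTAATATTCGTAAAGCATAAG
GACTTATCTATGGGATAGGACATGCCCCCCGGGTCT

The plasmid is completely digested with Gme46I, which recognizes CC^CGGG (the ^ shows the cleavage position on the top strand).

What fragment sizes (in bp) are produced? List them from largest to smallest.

86, 65, 45 bp

Gme46I sites (CCCGGG) start at positions 37, 123, 188.
Gme46I cuts after base 2 of each site, so after positions 38, 124, 189.
Circular molecule, 3 cuts → 3 fragments:
  39–124 → 86 bp
  125–189 → 65 bp
  190–196 then 1–38 → 7 + 38 = 45 bp
Sorted largest to smallest: 86, 65, 45 bp.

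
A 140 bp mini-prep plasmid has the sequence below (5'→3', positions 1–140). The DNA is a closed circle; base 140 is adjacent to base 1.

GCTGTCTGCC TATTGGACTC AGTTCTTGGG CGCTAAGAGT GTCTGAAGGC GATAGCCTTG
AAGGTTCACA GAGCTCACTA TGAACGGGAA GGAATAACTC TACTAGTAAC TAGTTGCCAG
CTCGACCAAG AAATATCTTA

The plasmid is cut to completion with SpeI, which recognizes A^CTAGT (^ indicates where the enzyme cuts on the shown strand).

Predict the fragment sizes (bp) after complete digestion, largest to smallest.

SpeI sites (ACTAGT) start at positions 102, 109.
SpeI cuts after the first base of each site, so after positions 102, 109.
Circular molecule, 2 cuts → 2 fragments:
  103–109 → 7 bp
  110–140 then 1–102 → 31 + 102 = 133 bp
Sorted largest to smallest: 133, 7 bp.

133, 7 bp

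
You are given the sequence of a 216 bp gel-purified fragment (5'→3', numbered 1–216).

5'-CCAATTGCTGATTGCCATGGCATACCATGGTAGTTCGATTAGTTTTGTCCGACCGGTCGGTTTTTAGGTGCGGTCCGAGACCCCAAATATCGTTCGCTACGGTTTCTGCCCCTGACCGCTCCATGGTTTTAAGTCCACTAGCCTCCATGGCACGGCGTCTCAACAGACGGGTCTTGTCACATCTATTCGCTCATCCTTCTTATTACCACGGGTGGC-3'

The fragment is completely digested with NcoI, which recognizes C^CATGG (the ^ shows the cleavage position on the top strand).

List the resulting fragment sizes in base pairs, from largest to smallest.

96, 71, 24, 15, 10 bp

NcoI sites (CCATGG) start at positions 15, 25, 121, 145.
NcoI cuts after the first base of each site, so after positions 15, 25, 121, 145.
Linear molecule, 4 cuts → 5 fragments:
  1–15 → 15 bp
  16–25 → 10 bp
  26–121 → 96 bp
  122–145 → 24 bp
  146–216 → 71 bp
Sorted largest to smallest: 96, 71, 24, 15, 10 bp.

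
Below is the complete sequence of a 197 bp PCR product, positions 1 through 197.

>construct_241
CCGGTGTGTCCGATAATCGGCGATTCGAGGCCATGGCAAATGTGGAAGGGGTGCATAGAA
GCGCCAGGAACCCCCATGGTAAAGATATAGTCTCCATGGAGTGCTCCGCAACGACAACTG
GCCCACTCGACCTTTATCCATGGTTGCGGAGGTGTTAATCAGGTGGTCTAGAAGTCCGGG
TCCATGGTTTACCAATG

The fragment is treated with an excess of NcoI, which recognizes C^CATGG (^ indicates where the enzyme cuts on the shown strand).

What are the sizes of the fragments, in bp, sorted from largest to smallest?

NcoI sites (CCATGG) start at positions 31, 74, 94, 138, 182.
NcoI cuts after the first base of each site, so after positions 31, 74, 94, 138, 182.
Linear molecule, 5 cuts → 6 fragments:
  1–31 → 31 bp
  32–74 → 43 bp
  75–94 → 20 bp
  95–138 → 44 bp
  139–182 → 44 bp
  183–197 → 15 bp
Sorted largest to smallest: 44, 44, 43, 31, 20, 15 bp.

44, 44, 43, 31, 20, 15 bp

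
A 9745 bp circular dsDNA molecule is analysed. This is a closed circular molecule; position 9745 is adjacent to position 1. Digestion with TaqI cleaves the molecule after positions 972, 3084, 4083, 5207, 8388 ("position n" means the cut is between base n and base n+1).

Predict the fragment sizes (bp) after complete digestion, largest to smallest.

3181, 2329, 2112, 1124, 999 bp

Circular molecule, 5 cuts → 5 fragments:
  3084 − 972 = 2112 bp
  4083 − 3084 = 999 bp
  5207 − 4083 = 1124 bp
  8388 − 5207 = 3181 bp
  wrap: 9745 − 8388 + 972 = 2329 bp
Sorted largest to smallest: 3181, 2329, 2112, 1124, 999 bp.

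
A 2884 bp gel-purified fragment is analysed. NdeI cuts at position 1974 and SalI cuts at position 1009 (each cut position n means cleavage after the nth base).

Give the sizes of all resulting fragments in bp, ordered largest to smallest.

Combined cut positions (sorted): 1009, 1974.
Linear molecule, 2 cuts → 3 fragments:
  1009 − 0 = 1009 bp
  1974 − 1009 = 965 bp
  2884 − 1974 = 910 bp
Sorted largest to smallest: 1009, 965, 910 bp.

1009, 965, 910 bp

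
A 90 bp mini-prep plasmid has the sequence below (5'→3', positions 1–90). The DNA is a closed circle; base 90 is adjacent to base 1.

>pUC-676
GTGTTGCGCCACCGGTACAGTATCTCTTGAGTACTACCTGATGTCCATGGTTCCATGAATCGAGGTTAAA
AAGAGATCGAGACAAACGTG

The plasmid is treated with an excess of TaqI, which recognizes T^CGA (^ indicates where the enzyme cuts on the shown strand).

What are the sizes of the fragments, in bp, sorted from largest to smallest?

73, 17 bp

TaqI sites (TCGA) start at positions 60, 77.
TaqI cuts after the first base of each site, so after positions 60, 77.
Circular molecule, 2 cuts → 2 fragments:
  61–77 → 17 bp
  78–90 then 1–60 → 13 + 60 = 73 bp
Sorted largest to smallest: 73, 17 bp.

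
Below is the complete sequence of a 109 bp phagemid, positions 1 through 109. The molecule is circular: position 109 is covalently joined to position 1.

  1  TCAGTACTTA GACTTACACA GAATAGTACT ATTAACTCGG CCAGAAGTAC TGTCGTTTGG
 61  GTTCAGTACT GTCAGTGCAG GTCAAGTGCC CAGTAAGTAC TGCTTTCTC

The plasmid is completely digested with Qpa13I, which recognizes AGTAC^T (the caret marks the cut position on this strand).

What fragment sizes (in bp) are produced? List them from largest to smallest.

31, 22, 21, 19, 16 bp

Qpa13I sites (AGTACT) start at positions 3, 25, 46, 65, 96.
Qpa13I cuts after base 5 of each site (before the last base), so after positions 7, 29, 50, 69, 100.
Circular molecule, 5 cuts → 5 fragments:
  8–29 → 22 bp
  30–50 → 21 bp
  51–69 → 19 bp
  70–100 → 31 bp
  101–109 then 1–7 → 9 + 7 = 16 bp
Sorted largest to smallest: 31, 22, 21, 19, 16 bp.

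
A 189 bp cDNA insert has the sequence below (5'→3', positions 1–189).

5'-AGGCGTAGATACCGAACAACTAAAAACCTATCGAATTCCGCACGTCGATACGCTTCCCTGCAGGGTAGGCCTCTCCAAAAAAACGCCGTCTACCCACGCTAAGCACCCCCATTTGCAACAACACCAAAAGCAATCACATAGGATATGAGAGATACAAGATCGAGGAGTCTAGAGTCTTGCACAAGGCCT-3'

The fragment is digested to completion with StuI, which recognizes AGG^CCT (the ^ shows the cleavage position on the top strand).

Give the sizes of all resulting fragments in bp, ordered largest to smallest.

117, 69, 3 bp

StuI sites (AGGCCT) start at positions 67, 184.
StuI cuts after base 3 of each site, so after positions 69, 186.
Linear molecule, 2 cuts → 3 fragments:
  1–69 → 69 bp
  70–186 → 117 bp
  187–189 → 3 bp
Sorted largest to smallest: 117, 69, 3 bp.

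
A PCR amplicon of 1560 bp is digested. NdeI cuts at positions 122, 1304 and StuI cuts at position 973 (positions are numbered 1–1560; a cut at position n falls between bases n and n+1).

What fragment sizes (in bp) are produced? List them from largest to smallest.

Combined cut positions (sorted): 122, 973, 1304.
Linear molecule, 3 cuts → 4 fragments:
  122 − 0 = 122 bp
  973 − 122 = 851 bp
  1304 − 973 = 331 bp
  1560 − 1304 = 256 bp
Sorted largest to smallest: 851, 331, 256, 122 bp.

851, 331, 256, 122 bp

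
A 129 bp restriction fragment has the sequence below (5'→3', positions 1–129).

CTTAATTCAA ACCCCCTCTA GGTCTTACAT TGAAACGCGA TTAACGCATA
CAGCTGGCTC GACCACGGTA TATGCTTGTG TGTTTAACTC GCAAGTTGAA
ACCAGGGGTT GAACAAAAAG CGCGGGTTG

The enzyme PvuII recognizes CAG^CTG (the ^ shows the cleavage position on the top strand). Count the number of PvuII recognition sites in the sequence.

CAGCTG occurs starting at position 51.
PvuII cuts at 1 site.

1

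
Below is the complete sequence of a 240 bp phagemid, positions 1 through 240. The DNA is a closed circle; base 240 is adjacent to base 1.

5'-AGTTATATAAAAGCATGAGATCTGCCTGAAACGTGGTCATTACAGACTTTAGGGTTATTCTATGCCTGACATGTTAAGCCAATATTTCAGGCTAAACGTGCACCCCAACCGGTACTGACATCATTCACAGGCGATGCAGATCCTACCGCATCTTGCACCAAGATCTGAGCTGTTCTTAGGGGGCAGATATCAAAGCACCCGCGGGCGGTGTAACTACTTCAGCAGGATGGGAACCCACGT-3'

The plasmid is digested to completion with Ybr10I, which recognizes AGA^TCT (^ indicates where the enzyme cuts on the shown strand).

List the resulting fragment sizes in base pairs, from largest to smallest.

143, 97 bp

Ybr10I sites (AGATCT) start at positions 18, 161.
Ybr10I cuts after base 3 of each site, so after positions 20, 163.
Circular molecule, 2 cuts → 2 fragments:
  21–163 → 143 bp
  164–240 then 1–20 → 77 + 20 = 97 bp
Sorted largest to smallest: 143, 97 bp.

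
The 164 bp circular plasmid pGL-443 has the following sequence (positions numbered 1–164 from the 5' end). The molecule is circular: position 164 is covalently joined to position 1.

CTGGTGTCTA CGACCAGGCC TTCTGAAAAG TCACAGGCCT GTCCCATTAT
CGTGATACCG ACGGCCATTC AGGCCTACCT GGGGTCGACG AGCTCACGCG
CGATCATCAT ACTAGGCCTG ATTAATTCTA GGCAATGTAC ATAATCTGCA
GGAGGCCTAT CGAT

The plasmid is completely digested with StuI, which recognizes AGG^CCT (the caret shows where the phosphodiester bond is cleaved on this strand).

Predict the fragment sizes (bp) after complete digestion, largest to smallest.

StuI sites (AGGCCT) start at positions 16, 35, 71, 114, 153.
StuI cuts after base 3 of each site, so after positions 18, 37, 73, 116, 155.
Circular molecule, 5 cuts → 5 fragments:
  19–37 → 19 bp
  38–73 → 36 bp
  74–116 → 43 bp
  117–155 → 39 bp
  156–164 then 1–18 → 9 + 18 = 27 bp
Sorted largest to smallest: 43, 39, 36, 27, 19 bp.

43, 39, 36, 27, 19 bp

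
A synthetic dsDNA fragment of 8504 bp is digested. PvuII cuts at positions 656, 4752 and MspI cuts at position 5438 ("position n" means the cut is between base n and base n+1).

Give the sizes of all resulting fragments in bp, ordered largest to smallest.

Combined cut positions (sorted): 656, 4752, 5438.
Linear molecule, 3 cuts → 4 fragments:
  656 − 0 = 656 bp
  4752 − 656 = 4096 bp
  5438 − 4752 = 686 bp
  8504 − 5438 = 3066 bp
Sorted largest to smallest: 4096, 3066, 686, 656 bp.

4096, 3066, 686, 656 bp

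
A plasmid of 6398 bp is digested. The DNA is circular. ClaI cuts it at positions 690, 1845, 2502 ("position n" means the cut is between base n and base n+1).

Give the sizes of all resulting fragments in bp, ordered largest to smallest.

Circular molecule, 3 cuts → 3 fragments:
  1845 − 690 = 1155 bp
  2502 − 1845 = 657 bp
  wrap: 6398 − 2502 + 690 = 4586 bp
Sorted largest to smallest: 4586, 1155, 657 bp.

4586, 1155, 657 bp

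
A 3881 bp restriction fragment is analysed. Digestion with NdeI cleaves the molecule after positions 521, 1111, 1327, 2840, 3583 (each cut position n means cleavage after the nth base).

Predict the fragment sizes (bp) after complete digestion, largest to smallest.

1513, 743, 590, 521, 298, 216 bp

Linear molecule, 5 cuts → 6 fragments:
  521 − 0 = 521 bp
  1111 − 521 = 590 bp
  1327 − 1111 = 216 bp
  2840 − 1327 = 1513 bp
  3583 − 2840 = 743 bp
  3881 − 3583 = 298 bp
Sorted largest to smallest: 1513, 743, 590, 521, 298, 216 bp.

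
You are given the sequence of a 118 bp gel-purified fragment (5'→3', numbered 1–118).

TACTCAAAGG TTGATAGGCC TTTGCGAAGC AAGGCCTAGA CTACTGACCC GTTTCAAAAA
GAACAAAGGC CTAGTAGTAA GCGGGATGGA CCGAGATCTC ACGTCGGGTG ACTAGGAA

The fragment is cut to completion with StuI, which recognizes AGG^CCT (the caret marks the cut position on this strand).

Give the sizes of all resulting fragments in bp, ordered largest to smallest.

StuI sites (AGGCCT) start at positions 16, 32, 67.
StuI cuts after base 3 of each site, so after positions 18, 34, 69.
Linear molecule, 3 cuts → 4 fragments:
  1–18 → 18 bp
  19–34 → 16 bp
  35–69 → 35 bp
  70–118 → 49 bp
Sorted largest to smallest: 49, 35, 18, 16 bp.

49, 35, 18, 16 bp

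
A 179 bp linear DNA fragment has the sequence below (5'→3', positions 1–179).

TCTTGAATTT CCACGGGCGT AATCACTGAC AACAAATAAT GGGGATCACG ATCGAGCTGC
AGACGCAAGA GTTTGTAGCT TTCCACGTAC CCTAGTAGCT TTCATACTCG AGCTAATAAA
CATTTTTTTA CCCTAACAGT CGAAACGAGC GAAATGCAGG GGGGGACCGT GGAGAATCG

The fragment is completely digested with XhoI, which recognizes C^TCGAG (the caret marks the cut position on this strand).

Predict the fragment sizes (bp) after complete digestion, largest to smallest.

107, 72 bp

The XhoI site (CTCGAG) starts at position 107.
XhoI cuts after the first base of each site, so after position 107.
Linear molecule, 1 cut → 2 fragments:
  1–107 → 107 bp
  108–179 → 72 bp
Sorted largest to smallest: 107, 72 bp.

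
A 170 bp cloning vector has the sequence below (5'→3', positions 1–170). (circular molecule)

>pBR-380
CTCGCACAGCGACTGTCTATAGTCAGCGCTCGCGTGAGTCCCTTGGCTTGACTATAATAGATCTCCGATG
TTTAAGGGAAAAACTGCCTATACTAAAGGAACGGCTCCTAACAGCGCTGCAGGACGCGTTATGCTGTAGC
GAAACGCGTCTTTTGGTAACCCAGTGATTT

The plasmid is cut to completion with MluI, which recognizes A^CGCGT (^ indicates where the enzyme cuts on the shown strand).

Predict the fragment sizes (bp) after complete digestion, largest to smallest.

150, 20 bp

MluI sites (ACGCGT) start at positions 124, 144.
MluI cuts after the first base of each site, so after positions 124, 144.
Circular molecule, 2 cuts → 2 fragments:
  125–144 → 20 bp
  145–170 then 1–124 → 26 + 124 = 150 bp
Sorted largest to smallest: 150, 20 bp.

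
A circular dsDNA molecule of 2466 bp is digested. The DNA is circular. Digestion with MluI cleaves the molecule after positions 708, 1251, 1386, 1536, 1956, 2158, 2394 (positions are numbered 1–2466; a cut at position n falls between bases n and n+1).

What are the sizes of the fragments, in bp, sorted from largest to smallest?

Circular molecule, 7 cuts → 7 fragments:
  1251 − 708 = 543 bp
  1386 − 1251 = 135 bp
  1536 − 1386 = 150 bp
  1956 − 1536 = 420 bp
  2158 − 1956 = 202 bp
  2394 − 2158 = 236 bp
  wrap: 2466 − 2394 + 708 = 780 bp
Sorted largest to smallest: 780, 543, 420, 236, 202, 150, 135 bp.

780, 543, 420, 236, 202, 150, 135 bp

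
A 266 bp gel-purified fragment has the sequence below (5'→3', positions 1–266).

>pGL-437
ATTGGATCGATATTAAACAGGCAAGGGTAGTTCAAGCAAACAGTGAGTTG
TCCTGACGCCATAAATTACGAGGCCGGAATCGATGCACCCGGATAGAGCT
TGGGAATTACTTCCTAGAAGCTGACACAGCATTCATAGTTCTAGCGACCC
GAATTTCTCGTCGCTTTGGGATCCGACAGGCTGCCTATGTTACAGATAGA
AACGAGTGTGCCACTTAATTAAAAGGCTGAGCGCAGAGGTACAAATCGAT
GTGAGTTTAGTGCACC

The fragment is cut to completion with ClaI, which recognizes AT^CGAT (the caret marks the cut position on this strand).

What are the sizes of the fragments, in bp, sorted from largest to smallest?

166, 73, 20, 7 bp

ClaI sites (ATCGAT) start at positions 6, 79, 245.
ClaI cuts after base 2 of each site, so after positions 7, 80, 246.
Linear molecule, 3 cuts → 4 fragments:
  1–7 → 7 bp
  8–80 → 73 bp
  81–246 → 166 bp
  247–266 → 20 bp
Sorted largest to smallest: 166, 73, 20, 7 bp.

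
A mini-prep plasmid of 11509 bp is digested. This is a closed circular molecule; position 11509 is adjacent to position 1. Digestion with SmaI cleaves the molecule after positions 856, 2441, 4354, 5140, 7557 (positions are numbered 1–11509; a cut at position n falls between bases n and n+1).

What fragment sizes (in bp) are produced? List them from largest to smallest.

Circular molecule, 5 cuts → 5 fragments:
  2441 − 856 = 1585 bp
  4354 − 2441 = 1913 bp
  5140 − 4354 = 786 bp
  7557 − 5140 = 2417 bp
  wrap: 11509 − 7557 + 856 = 4808 bp
Sorted largest to smallest: 4808, 2417, 1913, 1585, 786 bp.

4808, 2417, 1913, 1585, 786 bp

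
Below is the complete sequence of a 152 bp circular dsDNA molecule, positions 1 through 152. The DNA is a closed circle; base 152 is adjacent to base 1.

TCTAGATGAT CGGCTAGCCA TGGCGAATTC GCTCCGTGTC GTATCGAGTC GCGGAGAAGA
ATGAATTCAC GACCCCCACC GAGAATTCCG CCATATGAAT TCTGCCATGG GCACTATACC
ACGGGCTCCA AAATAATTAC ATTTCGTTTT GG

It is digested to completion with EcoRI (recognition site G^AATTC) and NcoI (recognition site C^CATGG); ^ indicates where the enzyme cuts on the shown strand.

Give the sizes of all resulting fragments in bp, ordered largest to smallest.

EcoRI sites (GAATTC) start at positions 25, 63, 83, 97.
EcoRI cuts after the first base of each site, so after positions 25, 63, 83, 97.
NcoI sites (CCATGG) start at positions 18, 105.
NcoI cuts after the first base of each site, so after positions 18, 105.
Combined cut positions: 18, 25, 63, 83, 97, 105.
Circular molecule, 6 cuts → 6 fragments:
  19–25 → 7 bp
  26–63 → 38 bp
  64–83 → 20 bp
  84–97 → 14 bp
  98–105 → 8 bp
  106–152 then 1–18 → 47 + 18 = 65 bp
Sorted largest to smallest: 65, 38, 20, 14, 8, 7 bp.

65, 38, 20, 14, 8, 7 bp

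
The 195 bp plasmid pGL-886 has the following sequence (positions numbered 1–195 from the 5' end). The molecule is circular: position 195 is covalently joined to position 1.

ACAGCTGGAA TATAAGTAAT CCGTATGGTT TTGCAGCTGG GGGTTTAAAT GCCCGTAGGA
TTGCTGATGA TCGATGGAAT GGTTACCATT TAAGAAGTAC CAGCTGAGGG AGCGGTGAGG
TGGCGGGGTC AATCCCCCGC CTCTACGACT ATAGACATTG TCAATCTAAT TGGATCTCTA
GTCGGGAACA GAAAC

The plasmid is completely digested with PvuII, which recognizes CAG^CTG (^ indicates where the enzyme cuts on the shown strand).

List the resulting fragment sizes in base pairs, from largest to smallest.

96, 67, 32 bp

PvuII sites (CAGCTG) start at positions 2, 34, 101.
PvuII cuts after base 3 of each site, so after positions 4, 36, 103.
Circular molecule, 3 cuts → 3 fragments:
  5–36 → 32 bp
  37–103 → 67 bp
  104–195 then 1–4 → 92 + 4 = 96 bp
Sorted largest to smallest: 96, 67, 32 bp.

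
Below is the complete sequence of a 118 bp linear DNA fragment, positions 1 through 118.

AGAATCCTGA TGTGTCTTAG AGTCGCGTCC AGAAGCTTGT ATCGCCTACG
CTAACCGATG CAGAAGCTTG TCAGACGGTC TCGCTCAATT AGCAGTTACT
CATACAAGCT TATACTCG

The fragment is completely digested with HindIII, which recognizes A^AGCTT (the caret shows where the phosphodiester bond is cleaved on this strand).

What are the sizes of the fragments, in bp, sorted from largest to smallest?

HindIII sites (AAGCTT) start at positions 33, 64, 106.
HindIII cuts after the first base of each site, so after positions 33, 64, 106.
Linear molecule, 3 cuts → 4 fragments:
  1–33 → 33 bp
  34–64 → 31 bp
  65–106 → 42 bp
  107–118 → 12 bp
Sorted largest to smallest: 42, 33, 31, 12 bp.

42, 33, 31, 12 bp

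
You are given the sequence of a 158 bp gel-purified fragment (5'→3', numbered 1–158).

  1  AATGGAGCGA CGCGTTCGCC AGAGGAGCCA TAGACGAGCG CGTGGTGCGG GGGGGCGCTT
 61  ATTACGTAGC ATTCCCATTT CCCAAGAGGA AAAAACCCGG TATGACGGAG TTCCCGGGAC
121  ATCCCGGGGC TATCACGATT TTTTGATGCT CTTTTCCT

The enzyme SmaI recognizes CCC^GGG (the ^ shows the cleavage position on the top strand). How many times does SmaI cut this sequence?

2

CCCGGG occurs starting at positions 113, 123.
SmaI cuts at 2 sites.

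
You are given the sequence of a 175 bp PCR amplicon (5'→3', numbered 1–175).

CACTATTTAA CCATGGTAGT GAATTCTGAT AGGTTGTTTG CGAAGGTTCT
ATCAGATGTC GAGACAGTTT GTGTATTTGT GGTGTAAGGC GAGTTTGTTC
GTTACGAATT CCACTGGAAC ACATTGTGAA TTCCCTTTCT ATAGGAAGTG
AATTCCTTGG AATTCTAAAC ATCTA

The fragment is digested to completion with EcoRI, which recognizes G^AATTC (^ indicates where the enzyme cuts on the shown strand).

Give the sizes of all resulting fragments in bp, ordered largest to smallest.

85, 22, 22, 21, 15, 10 bp

EcoRI sites (GAATTC) start at positions 21, 106, 128, 150, 160.
EcoRI cuts after the first base of each site, so after positions 21, 106, 128, 150, 160.
Linear molecule, 5 cuts → 6 fragments:
  1–21 → 21 bp
  22–106 → 85 bp
  107–128 → 22 bp
  129–150 → 22 bp
  151–160 → 10 bp
  161–175 → 15 bp
Sorted largest to smallest: 85, 22, 22, 21, 15, 10 bp.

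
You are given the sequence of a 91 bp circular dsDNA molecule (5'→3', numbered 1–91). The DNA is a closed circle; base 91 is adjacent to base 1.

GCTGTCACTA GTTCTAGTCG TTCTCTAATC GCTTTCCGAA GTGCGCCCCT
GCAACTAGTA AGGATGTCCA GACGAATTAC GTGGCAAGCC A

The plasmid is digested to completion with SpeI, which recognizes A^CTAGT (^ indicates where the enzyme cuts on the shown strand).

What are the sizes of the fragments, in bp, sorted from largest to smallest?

47, 44 bp

SpeI sites (ACTAGT) start at positions 7, 54.
SpeI cuts after the first base of each site, so after positions 7, 54.
Circular molecule, 2 cuts → 2 fragments:
  8–54 → 47 bp
  55–91 then 1–7 → 37 + 7 = 44 bp
Sorted largest to smallest: 47, 44 bp.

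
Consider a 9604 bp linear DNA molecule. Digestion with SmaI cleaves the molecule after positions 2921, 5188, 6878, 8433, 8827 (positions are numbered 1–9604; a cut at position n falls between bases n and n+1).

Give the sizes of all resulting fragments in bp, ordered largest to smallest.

2921, 2267, 1690, 1555, 777, 394 bp

Linear molecule, 5 cuts → 6 fragments:
  2921 − 0 = 2921 bp
  5188 − 2921 = 2267 bp
  6878 − 5188 = 1690 bp
  8433 − 6878 = 1555 bp
  8827 − 8433 = 394 bp
  9604 − 8827 = 777 bp
Sorted largest to smallest: 2921, 2267, 1690, 1555, 777, 394 bp.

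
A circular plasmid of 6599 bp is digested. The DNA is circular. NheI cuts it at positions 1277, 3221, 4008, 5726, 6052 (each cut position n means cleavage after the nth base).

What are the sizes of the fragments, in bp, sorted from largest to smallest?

1944, 1824, 1718, 787, 326 bp

Circular molecule, 5 cuts → 5 fragments:
  3221 − 1277 = 1944 bp
  4008 − 3221 = 787 bp
  5726 − 4008 = 1718 bp
  6052 − 5726 = 326 bp
  wrap: 6599 − 6052 + 1277 = 1824 bp
Sorted largest to smallest: 1944, 1824, 1718, 787, 326 bp.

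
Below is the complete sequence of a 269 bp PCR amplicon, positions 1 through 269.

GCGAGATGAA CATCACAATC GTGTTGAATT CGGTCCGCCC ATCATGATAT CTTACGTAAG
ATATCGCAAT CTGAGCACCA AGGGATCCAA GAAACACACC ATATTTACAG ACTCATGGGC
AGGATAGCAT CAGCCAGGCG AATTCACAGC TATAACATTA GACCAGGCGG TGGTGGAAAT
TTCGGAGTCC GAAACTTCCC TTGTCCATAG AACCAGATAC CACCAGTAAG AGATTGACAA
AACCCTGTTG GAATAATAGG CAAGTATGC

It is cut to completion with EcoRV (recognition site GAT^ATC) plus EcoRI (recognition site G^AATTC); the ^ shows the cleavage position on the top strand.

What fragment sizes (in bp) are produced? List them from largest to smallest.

129, 78, 26, 22, 14 bp

EcoRV sites (GATATC) start at positions 46, 60.
EcoRV cuts after base 3 of each site, so after positions 48, 62.
EcoRI sites (GAATTC) start at positions 26, 140.
EcoRI cuts after the first base of each site, so after positions 26, 140.
Combined cut positions: 26, 48, 62, 140.
Linear molecule, 4 cuts → 5 fragments:
  1–26 → 26 bp
  27–48 → 22 bp
  49–62 → 14 bp
  63–140 → 78 bp
  141–269 → 129 bp
Sorted largest to smallest: 129, 78, 26, 22, 14 bp.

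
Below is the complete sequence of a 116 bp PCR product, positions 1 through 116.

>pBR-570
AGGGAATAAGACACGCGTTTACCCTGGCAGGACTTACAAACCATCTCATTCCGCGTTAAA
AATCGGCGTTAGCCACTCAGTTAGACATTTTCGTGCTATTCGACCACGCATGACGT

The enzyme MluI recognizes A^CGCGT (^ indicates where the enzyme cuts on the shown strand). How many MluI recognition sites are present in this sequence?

1

ACGCGT occurs starting at position 13.
MluI cuts at 1 site.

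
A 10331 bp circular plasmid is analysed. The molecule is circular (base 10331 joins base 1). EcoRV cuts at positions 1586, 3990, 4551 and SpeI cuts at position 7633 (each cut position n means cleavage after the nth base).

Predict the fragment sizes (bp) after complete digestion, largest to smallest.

Combined cut positions (sorted): 1586, 3990, 4551, 7633.
Circular molecule, 4 cuts → 4 fragments:
  3990 − 1586 = 2404 bp
  4551 − 3990 = 561 bp
  7633 − 4551 = 3082 bp
  wrap: 10331 − 7633 + 1586 = 4284 bp
Sorted largest to smallest: 4284, 3082, 2404, 561 bp.

4284, 3082, 2404, 561 bp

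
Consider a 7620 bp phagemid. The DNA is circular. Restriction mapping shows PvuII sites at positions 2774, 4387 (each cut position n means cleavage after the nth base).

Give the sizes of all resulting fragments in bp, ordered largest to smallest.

6007, 1613 bp

Circular molecule, 2 cuts → 2 fragments:
  4387 − 2774 = 1613 bp
  wrap: 7620 − 4387 + 2774 = 6007 bp
Sorted largest to smallest: 6007, 1613 bp.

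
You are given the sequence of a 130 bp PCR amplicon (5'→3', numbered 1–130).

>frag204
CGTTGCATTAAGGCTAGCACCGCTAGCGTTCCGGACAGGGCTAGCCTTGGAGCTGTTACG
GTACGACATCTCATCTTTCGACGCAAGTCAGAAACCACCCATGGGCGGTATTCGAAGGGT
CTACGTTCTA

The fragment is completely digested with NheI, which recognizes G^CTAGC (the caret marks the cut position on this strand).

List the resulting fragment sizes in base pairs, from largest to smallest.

NheI sites (GCTAGC) start at positions 13, 22, 40.
NheI cuts after the first base of each site, so after positions 13, 22, 40.
Linear molecule, 3 cuts → 4 fragments:
  1–13 → 13 bp
  14–22 → 9 bp
  23–40 → 18 bp
  41–130 → 90 bp
Sorted largest to smallest: 90, 18, 13, 9 bp.

90, 18, 13, 9 bp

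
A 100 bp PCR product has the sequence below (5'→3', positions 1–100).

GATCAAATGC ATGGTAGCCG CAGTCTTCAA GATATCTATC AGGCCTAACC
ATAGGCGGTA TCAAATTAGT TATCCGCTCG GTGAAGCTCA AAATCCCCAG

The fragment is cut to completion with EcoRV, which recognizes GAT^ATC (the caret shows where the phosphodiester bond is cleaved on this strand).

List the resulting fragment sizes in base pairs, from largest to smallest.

The EcoRV site (GATATC) starts at position 31.
EcoRV cuts after base 3 of each site, so after position 33.
Linear molecule, 1 cut → 2 fragments:
  1–33 → 33 bp
  34–100 → 67 bp
Sorted largest to smallest: 67, 33 bp.

67, 33 bp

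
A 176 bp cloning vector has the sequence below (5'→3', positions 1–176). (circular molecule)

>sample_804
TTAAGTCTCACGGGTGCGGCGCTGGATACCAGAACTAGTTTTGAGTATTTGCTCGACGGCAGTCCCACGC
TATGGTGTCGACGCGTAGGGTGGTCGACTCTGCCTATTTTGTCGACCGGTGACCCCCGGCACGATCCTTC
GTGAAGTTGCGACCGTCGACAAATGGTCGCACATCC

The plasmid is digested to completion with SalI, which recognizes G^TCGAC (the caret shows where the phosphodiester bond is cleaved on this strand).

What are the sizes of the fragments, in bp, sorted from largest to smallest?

98, 44, 18, 16 bp

SalI sites (GTCGAC) start at positions 77, 93, 111, 155.
SalI cuts after the first base of each site, so after positions 77, 93, 111, 155.
Circular molecule, 4 cuts → 4 fragments:
  78–93 → 16 bp
  94–111 → 18 bp
  112–155 → 44 bp
  156–176 then 1–77 → 21 + 77 = 98 bp
Sorted largest to smallest: 98, 44, 18, 16 bp.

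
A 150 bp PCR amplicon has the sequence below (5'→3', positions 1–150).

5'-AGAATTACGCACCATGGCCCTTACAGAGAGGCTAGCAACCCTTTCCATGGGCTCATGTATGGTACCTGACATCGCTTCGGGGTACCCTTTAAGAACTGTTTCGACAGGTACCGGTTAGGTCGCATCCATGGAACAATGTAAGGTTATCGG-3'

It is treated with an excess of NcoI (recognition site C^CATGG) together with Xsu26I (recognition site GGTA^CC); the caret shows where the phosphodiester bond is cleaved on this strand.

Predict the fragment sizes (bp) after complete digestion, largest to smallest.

33, 26, 24, 20, 19, 16, 12 bp

NcoI sites (CCATGG) start at positions 12, 45, 126.
NcoI cuts after the first base of each site, so after positions 12, 45, 126.
Xsu26I sites (GGTACC) start at positions 61, 81, 107.
Xsu26I cuts after base 4 of each site, so after positions 64, 84, 110.
Combined cut positions: 12, 45, 64, 84, 110, 126.
Linear molecule, 6 cuts → 7 fragments:
  1–12 → 12 bp
  13–45 → 33 bp
  46–64 → 19 bp
  65–84 → 20 bp
  85–110 → 26 bp
  111–126 → 16 bp
  127–150 → 24 bp
Sorted largest to smallest: 33, 26, 24, 20, 19, 16, 12 bp.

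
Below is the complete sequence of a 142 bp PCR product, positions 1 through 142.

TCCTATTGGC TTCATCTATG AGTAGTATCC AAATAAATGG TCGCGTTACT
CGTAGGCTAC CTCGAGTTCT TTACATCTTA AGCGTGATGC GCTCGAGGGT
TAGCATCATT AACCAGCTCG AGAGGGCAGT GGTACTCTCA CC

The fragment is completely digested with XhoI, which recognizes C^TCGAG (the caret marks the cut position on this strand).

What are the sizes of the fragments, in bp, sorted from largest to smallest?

XhoI sites (CTCGAG) start at positions 61, 92, 117.
XhoI cuts after the first base of each site, so after positions 61, 92, 117.
Linear molecule, 3 cuts → 4 fragments:
  1–61 → 61 bp
  62–92 → 31 bp
  93–117 → 25 bp
  118–142 → 25 bp
Sorted largest to smallest: 61, 31, 25, 25 bp.

61, 31, 25, 25 bp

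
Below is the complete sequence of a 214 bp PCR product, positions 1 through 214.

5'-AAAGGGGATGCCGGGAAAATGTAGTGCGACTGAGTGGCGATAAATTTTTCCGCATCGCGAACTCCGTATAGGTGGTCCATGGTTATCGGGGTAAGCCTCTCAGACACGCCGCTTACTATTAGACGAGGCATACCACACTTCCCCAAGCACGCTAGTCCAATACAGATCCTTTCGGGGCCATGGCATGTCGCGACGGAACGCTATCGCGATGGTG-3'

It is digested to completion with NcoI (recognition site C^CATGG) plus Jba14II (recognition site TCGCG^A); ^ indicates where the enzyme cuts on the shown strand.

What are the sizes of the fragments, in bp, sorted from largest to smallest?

101, 59, 18, 16, 14, 6 bp

NcoI sites (CCATGG) start at positions 77, 178.
NcoI cuts after the first base of each site, so after positions 77, 178.
Jba14II sites (TCGCGA) start at positions 55, 188, 204.
Jba14II cuts after base 5 of each site (before the last base), so after positions 59, 192, 208.
Combined cut positions: 59, 77, 178, 192, 208.
Linear molecule, 5 cuts → 6 fragments:
  1–59 → 59 bp
  60–77 → 18 bp
  78–178 → 101 bp
  179–192 → 14 bp
  193–208 → 16 bp
  209–214 → 6 bp
Sorted largest to smallest: 101, 59, 18, 16, 14, 6 bp.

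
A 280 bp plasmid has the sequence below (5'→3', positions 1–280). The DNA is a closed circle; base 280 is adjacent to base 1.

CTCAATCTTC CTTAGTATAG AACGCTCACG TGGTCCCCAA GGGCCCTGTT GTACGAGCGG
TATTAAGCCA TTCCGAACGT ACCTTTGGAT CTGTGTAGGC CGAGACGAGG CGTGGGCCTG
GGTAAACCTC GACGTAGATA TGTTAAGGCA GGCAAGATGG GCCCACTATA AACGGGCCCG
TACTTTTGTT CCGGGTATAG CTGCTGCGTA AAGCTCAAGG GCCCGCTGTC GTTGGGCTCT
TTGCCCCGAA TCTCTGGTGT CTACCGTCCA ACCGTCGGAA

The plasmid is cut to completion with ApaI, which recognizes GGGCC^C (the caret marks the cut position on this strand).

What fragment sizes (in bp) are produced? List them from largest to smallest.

ApaI sites (GGGCCC) start at positions 41, 159, 174, 219.
ApaI cuts after base 5 of each site (before the last base), so after positions 45, 163, 178, 223.
Circular molecule, 4 cuts → 4 fragments:
  46–163 → 118 bp
  164–178 → 15 bp
  179–223 → 45 bp
  224–280 then 1–45 → 57 + 45 = 102 bp
Sorted largest to smallest: 118, 102, 45, 15 bp.

118, 102, 45, 15 bp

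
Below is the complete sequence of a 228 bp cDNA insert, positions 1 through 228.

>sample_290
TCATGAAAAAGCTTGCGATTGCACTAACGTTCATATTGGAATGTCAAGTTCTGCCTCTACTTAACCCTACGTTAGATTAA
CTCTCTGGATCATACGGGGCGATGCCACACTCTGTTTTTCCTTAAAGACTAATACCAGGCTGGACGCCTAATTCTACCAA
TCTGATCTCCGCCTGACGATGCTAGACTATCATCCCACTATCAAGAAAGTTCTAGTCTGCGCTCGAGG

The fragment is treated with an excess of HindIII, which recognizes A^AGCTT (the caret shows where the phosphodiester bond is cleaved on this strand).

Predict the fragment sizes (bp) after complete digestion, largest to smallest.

The HindIII site (AAGCTT) starts at position 9.
HindIII cuts after the first base of each site, so after position 9.
Linear molecule, 1 cut → 2 fragments:
  1–9 → 9 bp
  10–228 → 219 bp
Sorted largest to smallest: 219, 9 bp.

219, 9 bp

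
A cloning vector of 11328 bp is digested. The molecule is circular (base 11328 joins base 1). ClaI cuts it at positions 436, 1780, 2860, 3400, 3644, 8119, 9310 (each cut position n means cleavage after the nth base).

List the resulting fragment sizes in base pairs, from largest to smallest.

Circular molecule, 7 cuts → 7 fragments:
  1780 − 436 = 1344 bp
  2860 − 1780 = 1080 bp
  3400 − 2860 = 540 bp
  3644 − 3400 = 244 bp
  8119 − 3644 = 4475 bp
  9310 − 8119 = 1191 bp
  wrap: 11328 − 9310 + 436 = 2454 bp
Sorted largest to smallest: 4475, 2454, 1344, 1191, 1080, 540, 244 bp.

4475, 2454, 1344, 1191, 1080, 540, 244 bp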